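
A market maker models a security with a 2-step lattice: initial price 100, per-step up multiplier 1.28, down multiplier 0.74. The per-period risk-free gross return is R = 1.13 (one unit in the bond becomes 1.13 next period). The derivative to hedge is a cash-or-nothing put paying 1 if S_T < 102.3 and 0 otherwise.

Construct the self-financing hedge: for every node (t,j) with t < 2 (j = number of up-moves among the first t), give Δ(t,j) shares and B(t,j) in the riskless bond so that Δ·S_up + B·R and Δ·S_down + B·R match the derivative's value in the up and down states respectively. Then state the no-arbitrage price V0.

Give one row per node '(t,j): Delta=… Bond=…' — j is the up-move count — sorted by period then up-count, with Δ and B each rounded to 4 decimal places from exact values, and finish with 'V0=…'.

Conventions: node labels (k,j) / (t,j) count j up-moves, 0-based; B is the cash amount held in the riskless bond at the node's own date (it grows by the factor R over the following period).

Under the risk-neutral measure, an up-move has probability p* = (R−d)/(u−d) = 0.7222 and values discount at R = 1.13.
At maturity the claim pays: V(2,0)=1.0000, V(2,1)=1.0000, V(2,2)=0.0000
Node (1,0) S=74.0000: V=(p*·1.0000+(1−p*)·1.0000)/1.13=0.8850; Δ=(1.0000−1.0000)/(94.7200−54.7600)=0.0000; B=V−Δ·S=0.8850
Node (1,1) S=128.0000: V=(p*·0.0000+(1−p*)·1.0000)/1.13=0.2458; Δ=(0.0000−1.0000)/(163.8400−94.7200)=-0.0145; B=V−Δ·S=2.0977
Node (0,0) S=100.0000: V=(p*·0.2458+(1−p*)·0.8850)/1.13=0.3747; Δ=(0.2458−0.8850)/(128.0000−74.0000)=-0.0118; B=V−Δ·S=1.5582
As a check, the time-0 holding Δ(0,0)·S0 + B(0,0) comes to 0.3747 — exactly V0.

(0,0): Delta=-0.0118 Bond=1.5582
(1,0): Delta=0.0000 Bond=0.8850
(1,1): Delta=-0.0145 Bond=2.0977
V0=0.3747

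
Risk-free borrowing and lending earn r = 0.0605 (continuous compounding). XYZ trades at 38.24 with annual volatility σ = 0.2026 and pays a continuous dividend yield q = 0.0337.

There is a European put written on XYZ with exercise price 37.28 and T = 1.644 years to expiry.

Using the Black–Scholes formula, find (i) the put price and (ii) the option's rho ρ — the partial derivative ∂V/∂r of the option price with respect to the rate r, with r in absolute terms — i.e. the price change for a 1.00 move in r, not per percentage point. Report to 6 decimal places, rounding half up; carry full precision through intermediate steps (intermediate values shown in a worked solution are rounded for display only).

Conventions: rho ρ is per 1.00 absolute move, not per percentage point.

σ√T = 0.2026·√1.644 = 0.259771
d₁ = (ln(S/K) + (r−q+σ²/2)T) / (σ√T) = (ln(38.24/37.28) + (0.0605−0.0337+0.2026²/2)·1.644) / 0.259771 = (0.025425 + 0.077800) / 0.259771 = 0.397368
d₂ = d₁ − σ√T = 0.397368 − 0.259771 = 0.137598
e^{−rT} = 0.905324
e^{−qT} = 0.946104
N(−d₁) = 0.345548,  N(−d₂) = 0.445279
Put price V = K·e^{−rT}·N(−d₂) − S·e^{−qT}·N(−d₁) = 15.028392 − 12.501582 = 2.526810
ρ = −K·T·e^{−rT}·N(−d₂) = -24.706676

price = 2.526810
ρ = -24.706676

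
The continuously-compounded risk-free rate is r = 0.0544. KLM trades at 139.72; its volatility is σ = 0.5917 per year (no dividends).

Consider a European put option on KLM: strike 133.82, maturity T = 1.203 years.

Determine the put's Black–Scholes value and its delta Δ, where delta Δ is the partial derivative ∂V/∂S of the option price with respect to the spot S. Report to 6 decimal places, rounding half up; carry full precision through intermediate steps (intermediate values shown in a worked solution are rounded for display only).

price = 26.986048
Δ = -0.311426

σ√T = 0.5917·√1.203 = 0.648985
d₁ = (ln(S/K) + (r+σ²/2)T) / (σ√T) = (ln(139.72/133.82) + (0.0544+0.5917²/2)·1.203) / 0.648985 = (0.043145 + 0.276034) / 0.648985 = 0.491812
d₂ = d₁ − σ√T = 0.491812 − 0.648985 = -0.157172
e^{−rT} = 0.936652
N(−d₁) = 0.311426,  N(−d₂) = 0.562446
Put price V = K·e^{−rT}·N(−d₂) − S·N(−d₁) = 70.498499 − 43.512451 = 26.986048
Δ = −N(−d₁) = -0.311426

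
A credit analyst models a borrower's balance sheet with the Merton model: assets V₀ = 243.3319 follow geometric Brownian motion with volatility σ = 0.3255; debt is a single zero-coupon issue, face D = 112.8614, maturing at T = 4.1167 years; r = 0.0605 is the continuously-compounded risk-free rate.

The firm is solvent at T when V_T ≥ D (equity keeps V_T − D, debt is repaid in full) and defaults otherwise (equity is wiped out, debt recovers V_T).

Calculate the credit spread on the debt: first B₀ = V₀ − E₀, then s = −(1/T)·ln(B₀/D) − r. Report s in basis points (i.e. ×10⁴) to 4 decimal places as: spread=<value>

spread=69.4759

Work the structural quantities from V₀ = 243.3319 against face 112.8614:
d₁ = [ln(V₀/D) + (r + σ²/2)T] / (σ√T)
   = [ln(243.3319/112.8614) + (0.0605 + 0.5·0.3255²)·4.1167] / (0.3255·√4.1167)
   = [0.768266 + 0.467143] / 0.660428 = 1.870618
d₂ = d₁ − σ√T = 1.870618 − 0.660428 = 1.210190
N(d₁) = 0.969301,  N(d₂) = 0.886897,  e^(−rT) = 0.779533
E₀ = V₀·N(d₁) − D·e^(−rT)·N(d₂)
   = 243.3319·0.969301 − 112.8614·0.779533·0.886897 = 157.833383
B₀ = V₀ − E₀ = 243.3319 − 157.833383 = 85.498517
spread = −(1/T)·ln(B₀/D) − r = −(1/4.1167)·ln(85.498517/112.8614) − 0.0605 = 0.00694759
in basis points: 0.00694759 × 10⁴ = 69.4759 bp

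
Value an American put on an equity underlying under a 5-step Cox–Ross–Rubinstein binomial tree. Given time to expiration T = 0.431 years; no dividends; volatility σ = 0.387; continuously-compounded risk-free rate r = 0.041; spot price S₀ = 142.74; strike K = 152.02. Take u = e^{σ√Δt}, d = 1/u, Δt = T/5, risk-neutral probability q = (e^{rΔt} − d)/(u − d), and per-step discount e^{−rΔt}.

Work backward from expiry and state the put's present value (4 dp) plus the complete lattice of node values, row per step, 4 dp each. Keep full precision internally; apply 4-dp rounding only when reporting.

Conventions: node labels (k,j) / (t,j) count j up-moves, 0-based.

Δt=0.08620, u=1.12033, d=0.89259, q=0.48717, disc=e^(-rΔt)=0.99647
k=5 terminal: V=max(K-S,0) → 71.1444 50.5100 24.6110 0.0000 0.0000 0.0000
k=4: j=0 S=90.6073 intr=61.4127 cont=60.8764 V=61.4127[EX]; j=1 S=113.7246 intr=38.2954 cont=37.7591 V=38.2954[EX]; j=2 S=142.7400 intr=9.2800 cont=12.5767 V=12.5767[hold]; j=3 S=179.1583 intr=0.0000 cont=0.0000 V=0.0000[hold]; j=4 S=224.8683 intr=0.0000 cont=0.0000 V=0.0000[hold]
k=3: j=0 S=101.5100 intr=50.5100 cont=49.9737 V=50.5100[EX]; j=1 S=127.4090 intr=24.6110 cont=25.6751 V=25.6751[hold]; j=2 S=159.9158 intr=0.0000 cont=6.4269 V=6.4269[hold]; j=3 S=200.7163 intr=0.0000 cont=0.0000 V=0.0000[hold]
k=2: j=0 S=113.7246 intr=38.2954 cont=38.2756 V=38.2954[EX]; j=1 S=142.7400 intr=9.2800 cont=16.2405 V=16.2405[hold]; j=2 S=179.1583 intr=0.0000 cont=3.2843 V=3.2843[hold]
k=1: j=0 S=127.4090 intr=24.6110 cont=27.4537 V=27.4537[hold]; j=1 S=159.9158 intr=0.0000 cont=9.8936 V=9.8936[hold]
k=0: j=0 S=142.7400 intr=9.2800 cont=18.8322 V=18.8322[hold]

price = 18.8322
tree:
18.8322
27.4537 9.8936
38.2954 16.2405 3.2843
50.5100 25.6751 6.4269 0.0000
61.4127 38.2954 12.5767 0.0000 0.0000
71.1444 50.5100 24.6110 0.0000 0.0000 0.0000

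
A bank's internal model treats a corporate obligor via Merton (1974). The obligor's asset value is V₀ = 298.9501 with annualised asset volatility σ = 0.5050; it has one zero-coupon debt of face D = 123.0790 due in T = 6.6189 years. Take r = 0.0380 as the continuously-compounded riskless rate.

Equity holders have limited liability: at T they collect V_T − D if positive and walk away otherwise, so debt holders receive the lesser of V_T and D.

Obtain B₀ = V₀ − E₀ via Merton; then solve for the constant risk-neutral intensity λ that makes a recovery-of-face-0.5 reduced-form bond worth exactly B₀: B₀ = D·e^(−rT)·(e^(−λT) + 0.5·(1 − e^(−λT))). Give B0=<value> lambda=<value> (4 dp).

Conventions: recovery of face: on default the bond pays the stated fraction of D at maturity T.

With assets at 298.9501 and a single debt payment of 123.0790 at 6.6189 years:
d₁ = [ln(V₀/D) + (r + σ²/2)T] / (σ√T)
   = [ln(298.9501/123.0790) + (0.0380 + 0.5·0.5050²)·6.6189] / (0.5050·√6.6189)
   = [0.887450 + 1.095511] / 1.299225 = 1.526265
d₂ = d₁ − σ√T = 1.526265 − 1.299225 = 0.227040
N(d₁) = 0.936528,  N(d₂) = 0.589804,  e^(−rT) = 0.777619
E₀ = V₀·N(d₁) − D·e^(−rT)·N(d₂)
   = 298.9501·0.936528 − 123.0790·0.777619·0.589804 = 223.525860
B₀ = V₀ − E₀ = 298.9501 − 223.525860 = 75.424240
e^(−λT) = (B₀·e^(rT)/D − 0.5)/(1 − 0.5) = (75.4242·1.285976/123.0790 − 0.5)/0.5 = 0.57612158
λ = −ln(0.57612158)/6.6189 = 0.083312

B0=75.4242 lambda=0.0833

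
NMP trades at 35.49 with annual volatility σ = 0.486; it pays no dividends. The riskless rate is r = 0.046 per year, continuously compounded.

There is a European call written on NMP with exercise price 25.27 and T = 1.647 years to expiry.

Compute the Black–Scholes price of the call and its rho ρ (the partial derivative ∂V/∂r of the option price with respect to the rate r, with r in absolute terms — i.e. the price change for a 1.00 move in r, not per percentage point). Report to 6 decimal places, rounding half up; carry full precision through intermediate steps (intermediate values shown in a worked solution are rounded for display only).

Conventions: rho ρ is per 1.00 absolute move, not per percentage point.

price = 14.712108
ρ = 24.630880

σ√T = 0.486·√1.647 = 0.623711
d₁ = (ln(S/K) + (r+σ²/2)T) / (σ√T) = (ln(35.49/25.27) + (0.046+0.486²/2)·1.647) / 0.623711 = (0.339633 + 0.270269) / 0.623711 = 0.977861
d₂ = d₁ − σ√T = 0.977861 − 0.623711 = 0.354151
e^{−rT} = 0.927037
N(d₁) = 0.835929,  N(d₂) = 0.638387
Call price V = S·N(d₁) − K·e^{−rT}·N(d₂) = 29.667105 − 14.954997 = 14.712108
ρ = K·T·e^{−rT}·N(d₂) = 24.630880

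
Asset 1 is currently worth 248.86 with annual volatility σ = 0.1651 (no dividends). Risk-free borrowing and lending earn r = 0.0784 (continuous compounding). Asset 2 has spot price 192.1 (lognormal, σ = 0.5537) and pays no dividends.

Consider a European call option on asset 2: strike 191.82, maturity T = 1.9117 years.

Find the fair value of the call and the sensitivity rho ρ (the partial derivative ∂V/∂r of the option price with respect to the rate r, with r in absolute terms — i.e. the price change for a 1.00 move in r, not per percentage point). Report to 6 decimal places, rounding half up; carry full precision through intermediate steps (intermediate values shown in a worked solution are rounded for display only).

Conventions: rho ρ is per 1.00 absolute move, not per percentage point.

price = 67.721827
ρ = 134.652900

σ√T = 0.5537·√1.9117 = 0.765569
d₁ = (ln(S/K) + (r+σ²/2)T) / (σ√T) = (ln(192.1/191.82) + (0.0784+0.5537²/2)·1.9117) / 0.765569 = (0.001459 + 0.442925) / 0.765569 = 0.580462
d₂ = d₁ − σ√T = 0.580462 − 0.765569 = -0.185107
e^{−rT} = 0.860814
N(d₁) = 0.719199,  N(d₂) = 0.426573
Call price V = S·N(d₁) − K·e^{−rT}·N(d₂) = 138.158036 − 70.436209 = 67.721827
ρ = K·T·e^{−rT}·N(d₂) = 134.652900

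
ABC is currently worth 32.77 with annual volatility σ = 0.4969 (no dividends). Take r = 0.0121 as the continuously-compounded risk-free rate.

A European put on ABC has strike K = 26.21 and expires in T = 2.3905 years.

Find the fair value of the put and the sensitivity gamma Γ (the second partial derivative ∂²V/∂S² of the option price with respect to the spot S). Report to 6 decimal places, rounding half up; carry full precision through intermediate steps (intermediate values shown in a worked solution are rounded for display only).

price = 5.495782
Γ = 0.012293

σ√T = 0.4969·√2.3905 = 0.768269
d₁ = (ln(S/K) + (r+σ²/2)T) / (σ√T) = (ln(32.77/26.21) + (0.0121+0.4969²/2)·2.3905) / 0.768269 = (0.223372 + 0.324044) / 0.768269 = 0.712532
d₂ = d₁ − σ√T = 0.712532 − 0.768269 = -0.055737
e^{−rT} = 0.971489
N(−d₁) = 0.238068,  N(−d₂) = 0.522224
Put price V = K·e^{−rT}·N(−d₂) − S·N(−d₁) = 13.297262 − 7.801480 = 5.495782
φ(d₁) = (1/√(2π))·e^{−d₁²/2} = 0.309502
Γ = φ(d₁) / (S·σ·√T) = 0.012293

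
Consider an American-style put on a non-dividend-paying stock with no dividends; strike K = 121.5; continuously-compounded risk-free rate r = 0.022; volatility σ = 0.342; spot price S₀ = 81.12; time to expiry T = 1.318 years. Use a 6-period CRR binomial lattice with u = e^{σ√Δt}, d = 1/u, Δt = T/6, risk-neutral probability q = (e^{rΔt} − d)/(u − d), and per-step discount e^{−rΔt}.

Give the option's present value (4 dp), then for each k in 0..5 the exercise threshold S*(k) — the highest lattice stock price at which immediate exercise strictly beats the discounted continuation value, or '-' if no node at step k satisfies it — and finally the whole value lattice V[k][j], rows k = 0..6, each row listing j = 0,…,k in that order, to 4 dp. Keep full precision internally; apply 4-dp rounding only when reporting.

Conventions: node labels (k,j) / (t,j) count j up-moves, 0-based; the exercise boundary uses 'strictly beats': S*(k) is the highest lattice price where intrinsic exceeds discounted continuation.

price = 41.8612
boundary = - 69.1058 58.8710 69.1058 81.1200 95.2229
tree:
41.8612
52.3942 30.6491
62.6290 40.9492 19.5801
71.3480 52.3942 28.7200 9.6802
78.7757 62.6290 40.3800 16.1287 2.6534
85.1034 71.3480 52.3942 26.2771 5.0791 0.0000
90.4938 78.7757 62.6290 40.3800 9.7224 0.0000 0.0000

params: Δt=0.21967 u=1.17385 d=0.85190 q=0.47506 e^(-rΔt)=0.99518
t_6 payoffs: 90.4938 78.7757 62.6290 40.3800 9.7224 0.0000 0.0000
t_5: node(5,0) S=36.3966 payoff=85.1034 vs cont=84.5176 → 85.1034 [stop]  node(5,1) S=50.1520 payoff=71.3480 vs cont=70.7623 → 71.3480 [stop]  node(5,2) S=69.1058 payoff=52.3942 vs cont=51.8084 → 52.3942 [stop]  node(5,3) S=95.2229 payoff=26.2771 vs cont=25.6914 → 26.2771 [stop]  node(5,4) S=131.2103 payoff=0.0000 vs cont=5.0791 → 5.0791 [wait]  node(5,5) S=180.7984 payoff=0.0000 vs cont=0.0000 → 0.0000 [wait]  ⇒ S*(5)=95.2229
t_4: node(4,0) S=42.7243 payoff=78.7757 vs cont=78.1900 → 78.7757 [stop]  node(4,1) S=58.8710 payoff=62.6290 vs cont=62.0433 → 62.6290 [stop]  node(4,2) S=81.1200 payoff=40.3800 vs cont=39.7942 → 40.3800 [stop]  node(4,3) S=111.7776 payoff=9.7224 vs cont=16.1287 → 16.1287 [wait]  node(4,4) S=154.0215 payoff=0.0000 vs cont=2.6534 → 2.6534 [wait]  ⇒ S*(4)=81.1200
t_3: node(3,0) S=50.1520 payoff=71.3480 vs cont=70.7623 → 71.3480 [stop]  node(3,1) S=69.1058 payoff=52.3942 vs cont=51.8084 → 52.3942 [stop]  node(3,2) S=95.2229 payoff=26.2771 vs cont=28.7200 → 28.7200 [wait]  node(3,3) S=131.2103 payoff=0.0000 vs cont=9.6802 → 9.6802 [wait]  ⇒ S*(3)=69.1058
t_2: node(2,0) S=58.8710 payoff=62.6290 vs cont=62.0433 → 62.6290 [stop]  node(2,1) S=81.1200 payoff=40.3800 vs cont=40.9492 → 40.9492 [wait]  node(2,2) S=111.7776 payoff=9.7224 vs cont=19.5801 → 19.5801 [wait]  ⇒ S*(2)=58.8710
t_1: node(1,0) S=69.1058 payoff=52.3942 vs cont=52.0775 → 52.3942 [stop]  node(1,1) S=95.2229 payoff=26.2771 vs cont=30.6491 → 30.6491 [wait]  ⇒ S*(1)=69.1058
t_0: node(0,0) S=81.1200 payoff=40.3800 vs cont=41.8612 → 41.8612 [wait]  ⇒ S*(0)=-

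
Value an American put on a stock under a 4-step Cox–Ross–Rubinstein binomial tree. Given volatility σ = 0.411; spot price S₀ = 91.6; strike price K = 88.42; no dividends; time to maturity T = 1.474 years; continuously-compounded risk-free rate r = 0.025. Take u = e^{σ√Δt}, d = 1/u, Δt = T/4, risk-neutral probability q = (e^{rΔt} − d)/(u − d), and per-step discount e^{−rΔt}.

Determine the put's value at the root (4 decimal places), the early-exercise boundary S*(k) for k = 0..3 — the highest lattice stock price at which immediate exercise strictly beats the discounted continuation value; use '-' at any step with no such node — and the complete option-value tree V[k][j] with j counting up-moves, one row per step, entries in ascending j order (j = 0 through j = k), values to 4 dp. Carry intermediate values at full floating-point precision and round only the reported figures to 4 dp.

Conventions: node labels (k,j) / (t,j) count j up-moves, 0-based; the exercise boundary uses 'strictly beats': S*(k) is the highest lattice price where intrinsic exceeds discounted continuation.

price = 14.1581
boundary = - - 55.6144 43.3345
tree:
14.1581
21.9771 5.1288
32.8056 9.5204 0.0000
45.0855 17.6727 0.0000 0.0000
54.6540 32.8056 0.0000 0.0000 0.0000

params: Δt=0.36850 u=1.28338 d=0.77919 q=0.45630 e^(-rΔt)=0.99083
t_4 payoffs: 54.6540 32.8056 0.0000 0.0000 0.0000
t_3: node(3,0) S=43.3345 payoff=45.0855 vs cont=44.2747 → 45.0855 [stop]  node(3,1) S=71.3742 payoff=17.0458 vs cont=17.6727 → 17.6727 [wait]  node(3,2) S=117.5573 payoff=0.0000 vs cont=0.0000 → 0.0000 [wait]  node(3,3) S=193.6232 payoff=0.0000 vs cont=0.0000 → 0.0000 [wait]  ⇒ S*(3)=43.3345
t_2: node(2,0) S=55.6144 payoff=32.8056 vs cont=32.2782 → 32.8056 [stop]  node(2,1) S=91.6000 payoff=0.0000 vs cont=9.5204 → 9.5204 [wait]  node(2,2) S=150.8702 payoff=0.0000 vs cont=0.0000 → 0.0000 [wait]  ⇒ S*(2)=55.6144
t_1: node(1,0) S=71.3742 payoff=17.0458 vs cont=21.9771 → 21.9771 [wait]  node(1,1) S=117.5573 payoff=0.0000 vs cont=5.1288 → 5.1288 [wait]  ⇒ S*(1)=-
t_0: node(0,0) S=91.6000 payoff=0.0000 vs cont=14.1581 → 14.1581 [wait]  ⇒ S*(0)=-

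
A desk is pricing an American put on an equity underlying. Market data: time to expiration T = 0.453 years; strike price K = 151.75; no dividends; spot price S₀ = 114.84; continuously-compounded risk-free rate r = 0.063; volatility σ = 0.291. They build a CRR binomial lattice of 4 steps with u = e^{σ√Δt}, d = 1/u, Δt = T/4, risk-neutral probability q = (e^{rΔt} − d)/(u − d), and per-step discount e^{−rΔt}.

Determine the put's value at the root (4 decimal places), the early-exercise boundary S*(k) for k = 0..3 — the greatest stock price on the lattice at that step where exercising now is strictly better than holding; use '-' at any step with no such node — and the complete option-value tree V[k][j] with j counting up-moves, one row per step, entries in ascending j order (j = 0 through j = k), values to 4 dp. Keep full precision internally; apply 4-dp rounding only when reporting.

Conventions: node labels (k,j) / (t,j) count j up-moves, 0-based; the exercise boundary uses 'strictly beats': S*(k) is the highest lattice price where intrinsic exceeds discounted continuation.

Δt=0.11325, u=1.10288, d=0.90671, q=0.51204, disc=e^(-rΔt)=0.99289
k=4 terminal: V=max(K-S,0) → 74.1302 57.3367 36.9100 12.0638 0.0000
k=3: j=0 S=85.6057 intr=66.1443 cont=65.0654 V=66.1443[EX]; j=1 S=104.1269 intr=47.6231 cont=46.5442 V=47.6231[EX]; j=2 S=126.6553 intr=25.0947 cont=24.0159 V=25.0947[EX]; j=3 S=154.0577 intr=0.0000 cont=5.8449 V=5.8449[hold]  S*(3)=126.6553
k=2: j=0 S=94.4133 intr=57.3367 cont=56.2579 V=57.3367[EX]; j=1 S=114.8400 intr=36.9100 cont=35.8312 V=36.9100[EX]; j=2 S=139.6862 intr=12.0638 cont=15.1297 V=15.1297[hold]  S*(2)=114.8400
k=1: j=0 S=104.1269 intr=47.6231 cont=46.5442 V=47.6231[EX]; j=1 S=126.6553 intr=25.0947 cont=25.5746 V=25.5746[hold]  S*(1)=104.1269
k=0: j=0 S=114.8400 intr=36.9100 cont=36.0751 V=36.9100[EX]  S*(0)=114.8400

price = 36.9100
boundary = 114.8400 104.1269 114.8400 126.6553
tree:
36.9100
47.6231 25.5746
57.3367 36.9100 15.1297
66.1443 47.6231 25.0947 5.8449
74.1302 57.3367 36.9100 12.0638 0.0000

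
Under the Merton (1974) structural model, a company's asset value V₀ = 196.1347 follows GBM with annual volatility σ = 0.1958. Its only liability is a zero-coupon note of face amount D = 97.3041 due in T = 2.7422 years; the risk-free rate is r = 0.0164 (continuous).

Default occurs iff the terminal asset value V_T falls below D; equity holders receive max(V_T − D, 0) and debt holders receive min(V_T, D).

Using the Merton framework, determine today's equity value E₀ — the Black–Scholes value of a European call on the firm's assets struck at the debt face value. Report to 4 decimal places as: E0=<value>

Work the structural quantities from V₀ = 196.1347 against face 97.3041:
d₁ = [ln(V₀/D) + (r + σ²/2)T] / (σ√T)
   = [ln(196.1347/97.3041) + (0.0164 + 0.5·0.1958²)·2.7422] / (0.1958·√2.7422)
   = [0.700961 + 0.097537] / 0.324237 = 2.462698
d₂ = d₁ − σ√T = 2.462698 − 0.324237 = 2.138462
N(d₁) = 0.993105,  N(d₂) = 0.983760,  e^(−rT) = 0.956024
E₀ = V₀·N(d₁) − D·e^(−rT)·N(d₂)
   = 196.1347·0.993105 − 97.3041·0.956024·0.983760 = 103.268014

E0=103.2680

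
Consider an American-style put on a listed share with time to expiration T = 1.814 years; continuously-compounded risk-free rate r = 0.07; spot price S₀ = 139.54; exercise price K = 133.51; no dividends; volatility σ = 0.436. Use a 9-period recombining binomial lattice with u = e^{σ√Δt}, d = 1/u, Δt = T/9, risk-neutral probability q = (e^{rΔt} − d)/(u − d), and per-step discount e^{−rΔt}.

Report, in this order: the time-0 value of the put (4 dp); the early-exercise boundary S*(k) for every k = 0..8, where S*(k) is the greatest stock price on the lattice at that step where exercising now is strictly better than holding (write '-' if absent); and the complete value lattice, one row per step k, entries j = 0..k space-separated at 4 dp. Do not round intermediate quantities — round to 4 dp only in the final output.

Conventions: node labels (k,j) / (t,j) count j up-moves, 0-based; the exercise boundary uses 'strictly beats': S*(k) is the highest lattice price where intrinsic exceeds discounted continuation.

price = 22.3967
boundary = - - - 77.5657 63.7764 77.5657 63.7764 77.5657 94.3364
tree:
22.3967
31.2623 13.7216
42.4578 20.3941 7.1010
55.9443 29.5055 11.4018 2.7828
69.7336 41.3696 17.8825 4.9154 0.6200
81.0715 55.9443 27.2405 8.5576 1.2264 0.0000
90.3938 69.7336 39.9876 14.6224 2.4259 0.0000 0.0000
98.0588 81.0715 55.9443 24.3642 4.7987 0.0000 0.0000 0.0000
104.3611 90.3938 69.7336 39.1736 9.4923 0.0000 0.0000 0.0000 0.0000
109.5431 98.0588 81.0715 55.9443 18.7768 0.0000 0.0000 0.0000 0.0000 0.0000

Δt=0.20156, u=1.21621, d=0.82222, q=0.48728, disc=e^(-rΔt)=0.98599
k=9 terminal: V=max(K-S,0) → 109.5431 98.0588 81.0715 55.9443 18.7768 0.0000 0.0000 0.0000 0.0000 0.0000
k=8: j=0 S=29.1489 intr=104.3611 cont=102.4907 V=104.3611[EX]; j=1 S=43.1162 intr=90.3938 cont=88.5233 V=90.3938[EX]; j=2 S=63.7764 intr=69.7336 cont=67.8631 V=69.7336[EX]; j=3 S=94.3364 intr=39.1736 cont=37.3031 V=39.1736[EX]; j=4 S=139.5400 intr=0.0000 cont=9.4923 V=9.4923[hold]; j=5 S=206.4039 intr=0.0000 cont=0.0000 V=0.0000[hold]; j=6 S=305.3074 intr=0.0000 cont=0.0000 V=0.0000[hold]; j=7 S=451.6027 intr=0.0000 cont=0.0000 V=0.0000[hold]; j=8 S=667.9991 intr=0.0000 cont=0.0000 V=0.0000[hold]  S*(8)=94.3364
k=7: j=0 S=35.4512 intr=98.0588 cont=96.1883 V=98.0588[EX]; j=1 S=52.4385 intr=81.0715 cont=79.2010 V=81.0715[EX]; j=2 S=77.5657 intr=55.9443 cont=54.0738 V=55.9443[EX]; j=3 S=114.7332 intr=18.7768 cont=24.3642 V=24.3642[hold]; j=4 S=169.7104 intr=0.0000 cont=4.7987 V=4.7987[hold]; j=5 S=251.0312 intr=0.0000 cont=0.0000 V=0.0000[hold]; j=6 S=371.3188 intr=0.0000 cont=0.0000 V=0.0000[hold]; j=7 S=549.2451 intr=0.0000 cont=0.0000 V=0.0000[hold]  S*(7)=77.5657
k=6: j=0 S=43.1162 intr=90.3938 cont=88.5233 V=90.3938[EX]; j=1 S=63.7764 intr=69.7336 cont=67.8631 V=69.7336[EX]; j=2 S=94.3364 intr=39.1736 cont=39.9876 V=39.9876[hold]; j=3 S=139.5400 intr=0.0000 cont=14.6224 V=14.6224[hold]; j=4 S=206.4039 intr=0.0000 cont=2.4259 V=2.4259[hold]; j=5 S=305.3074 intr=0.0000 cont=0.0000 V=0.0000[hold]; j=6 S=451.6027 intr=0.0000 cont=0.0000 V=0.0000[hold]  S*(6)=63.7764
k=5: j=0 S=52.4385 intr=81.0715 cont=79.2010 V=81.0715[EX]; j=1 S=77.5657 intr=55.9443 cont=54.4649 V=55.9443[EX]; j=2 S=114.7332 intr=18.7768 cont=27.2405 V=27.2405[hold]; j=3 S=169.7104 intr=0.0000 cont=8.5576 V=8.5576[hold]; j=4 S=251.0312 intr=0.0000 cont=1.2264 V=1.2264[hold]; j=5 S=371.3188 intr=0.0000 cont=0.0000 V=0.0000[hold]  S*(5)=77.5657
k=4: j=0 S=63.7764 intr=69.7336 cont=67.8631 V=69.7336[EX]; j=1 S=94.3364 intr=39.1736 cont=41.3696 V=41.3696[hold]; j=2 S=139.5400 intr=0.0000 cont=17.8825 V=17.8825[hold]; j=3 S=206.4039 intr=0.0000 cont=4.9154 V=4.9154[hold]; j=4 S=305.3074 intr=0.0000 cont=0.6200 V=0.6200[hold]  S*(4)=63.7764
k=3: j=0 S=77.5657 intr=55.9443 cont=55.1289 V=55.9443[EX]; j=1 S=114.7332 intr=18.7768 cont=29.5055 V=29.5055[hold]; j=2 S=169.7104 intr=0.0000 cont=11.4018 V=11.4018[hold]; j=3 S=251.0312 intr=0.0000 cont=2.7828 V=2.7828[hold]  S*(3)=77.5657
k=2: j=0 S=94.3364 intr=39.1736 cont=42.4578 V=42.4578[hold]; j=1 S=139.5400 intr=0.0000 cont=20.3941 V=20.3941[hold]; j=2 S=206.4039 intr=0.0000 cont=7.1010 V=7.1010[hold]  S*(2)=-
k=1: j=0 S=114.7332 intr=18.7768 cont=31.2623 V=31.2623[hold]; j=1 S=169.7104 intr=0.0000 cont=13.7216 V=13.7216[hold]  S*(1)=-
k=0: j=0 S=139.5400 intr=0.0000 cont=22.3967 V=22.3967[hold]  S*(0)=-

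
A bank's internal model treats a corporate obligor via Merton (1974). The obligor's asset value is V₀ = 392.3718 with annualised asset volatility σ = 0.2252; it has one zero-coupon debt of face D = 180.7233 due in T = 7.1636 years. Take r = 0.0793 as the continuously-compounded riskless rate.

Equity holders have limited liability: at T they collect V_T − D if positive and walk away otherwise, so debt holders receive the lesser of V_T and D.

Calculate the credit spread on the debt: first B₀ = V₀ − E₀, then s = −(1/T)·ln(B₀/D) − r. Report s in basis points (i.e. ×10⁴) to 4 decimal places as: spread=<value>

spread=7.1672

Work the structural quantities from V₀ = 392.3718 against face 180.7233:
d₁ = [ln(V₀/D) + (r + σ²/2)T] / (σ√T)
   = [ln(392.3718/180.7233) + (0.0793 + 0.5·0.2252²)·7.1636] / (0.2252·√7.1636)
   = [0.775243 + 0.749725] / 0.602746 = 2.530035
d₂ = d₁ − σ√T = 2.530035 − 0.602746 = 1.927289
N(d₁) = 0.994297,  N(d₂) = 0.973028,  e^(−rT) = 0.566616
E₀ = V₀·N(d₁) − D·e^(−rT)·N(d₂)
   = 392.3718·0.994297 − 180.7233·0.566616·0.973028 = 290.495497
B₀ = V₀ − E₀ = 392.3718 − 290.495497 = 101.876303
spread = −(1/T)·ln(B₀/D) − r = −(1/7.1636)·ln(101.876303/180.7233) − 0.0793 = 0.00071672
in basis points: 0.00071672 × 10⁴ = 7.1672 bp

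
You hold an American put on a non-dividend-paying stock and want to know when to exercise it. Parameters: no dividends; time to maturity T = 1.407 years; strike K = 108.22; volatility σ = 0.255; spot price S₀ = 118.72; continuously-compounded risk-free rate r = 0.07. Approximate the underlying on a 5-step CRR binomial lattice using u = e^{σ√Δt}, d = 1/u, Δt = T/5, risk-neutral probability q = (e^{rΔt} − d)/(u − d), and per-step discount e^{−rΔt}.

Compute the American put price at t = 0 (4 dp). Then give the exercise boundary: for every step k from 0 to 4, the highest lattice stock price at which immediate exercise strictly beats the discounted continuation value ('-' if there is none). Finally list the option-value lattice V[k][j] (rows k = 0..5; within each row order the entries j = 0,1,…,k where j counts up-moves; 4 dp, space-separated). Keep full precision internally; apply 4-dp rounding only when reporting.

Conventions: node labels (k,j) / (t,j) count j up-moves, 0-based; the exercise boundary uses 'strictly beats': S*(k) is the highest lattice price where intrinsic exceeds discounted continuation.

params: Δt=0.28140 u=1.14485 d=0.87348 q=0.53954 e^(-rΔt)=0.98049
t_5 payoffs: 47.8546 29.1007 4.5205 0.0000 0.0000 0.0000
t_4: node(4,0) S=69.1091 payoff=39.1109 vs cont=37.0000 → 39.1109 [stop]  node(4,1) S=90.5794 payoff=17.6406 vs cont=15.5297 → 17.6406 [stop]  node(4,2) S=118.7200 payoff=0.0000 vs cont=2.0409 → 2.0409 [wait]  node(4,3) S=155.6031 payoff=0.0000 vs cont=0.0000 → 0.0000 [wait]  node(4,4) S=203.9447 payoff=0.0000 vs cont=0.0000 → 0.0000 [wait]  ⇒ S*(4)=90.5794
t_3: node(3,0) S=79.1193 payoff=29.1007 vs cont=26.9898 → 29.1007 [stop]  node(3,1) S=103.6995 payoff=4.5205 vs cont=9.0440 → 9.0440 [wait]  node(3,2) S=135.9161 payoff=0.0000 vs cont=0.9214 → 0.9214 [wait]  node(3,3) S=178.1416 payoff=0.0000 vs cont=0.0000 → 0.0000 [wait]  ⇒ S*(3)=79.1193
t_2: node(2,0) S=90.5794 payoff=17.6406 vs cont=17.9227 → 17.9227 [wait]  node(2,1) S=118.7200 payoff=0.0000 vs cont=4.5706 → 4.5706 [wait]  node(2,2) S=155.6031 payoff=0.0000 vs cont=0.4160 → 0.4160 [wait]  ⇒ S*(2)=-
t_1: node(1,0) S=103.6995 payoff=4.5205 vs cont=10.5096 → 10.5096 [wait]  node(1,1) S=135.9161 payoff=0.0000 vs cont=2.2836 → 2.2836 [wait]  ⇒ S*(1)=-
t_0: node(0,0) S=118.7200 payoff=0.0000 vs cont=5.9529 → 5.9529 [wait]  ⇒ S*(0)=-

price = 5.9529
boundary = - - - 79.1193 90.5794
tree:
5.9529
10.5096 2.2836
17.9227 4.5706 0.4160
29.1007 9.0440 0.9214 0.0000
39.1109 17.6406 2.0409 0.0000 0.0000
47.8546 29.1007 4.5205 0.0000 0.0000 0.0000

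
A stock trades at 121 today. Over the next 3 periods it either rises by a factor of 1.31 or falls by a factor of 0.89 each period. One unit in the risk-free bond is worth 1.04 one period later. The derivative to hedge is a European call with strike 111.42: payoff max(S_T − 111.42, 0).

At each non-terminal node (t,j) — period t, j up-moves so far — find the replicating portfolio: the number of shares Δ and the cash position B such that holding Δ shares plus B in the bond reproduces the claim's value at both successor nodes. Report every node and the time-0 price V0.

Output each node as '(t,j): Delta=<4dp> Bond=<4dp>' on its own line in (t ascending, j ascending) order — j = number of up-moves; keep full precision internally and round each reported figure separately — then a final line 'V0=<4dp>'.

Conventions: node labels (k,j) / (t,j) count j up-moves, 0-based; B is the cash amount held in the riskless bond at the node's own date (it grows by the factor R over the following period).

Under the risk-neutral measure, an up-move has probability p* = (R−d)/(u−d) = 0.3571 and values discount at R = 1.04.
Expiry values: V(3,0)=0.0000, V(3,1)=14.1358, V(3,2)=73.3868, V(3,3)=160.5990
(2,0): S=95.8441. Δ = (V_up−V_dn)/(S_up−S_dn) = (14.1358−0.0000)/(125.5558−85.3012) = 0.3512. V = [p*·14.1358 + (1−p*)·0.0000]/1.04 = 4.8543. B = V − Δ·S = -28.8023.
(2,1): S=141.0739. Δ = (V_up−V_dn)/(S_up−S_dn) = (73.3868−14.1358)/(184.8068−125.5558) = 1.0000. V = [p*·73.3868 + (1−p*)·14.1358]/1.04 = 33.9393. B = V − Δ·S = -107.1346.
(2,2): S=207.6481. Δ = (V_up−V_dn)/(S_up−S_dn) = (160.5990−73.3868)/(272.0190−184.8068) = 1.0000. V = [p*·160.5990 + (1−p*)·73.3868]/1.04 = 100.5135. B = V − Δ·S = -107.1346.
(1,0): S=107.6900. Δ = (V_up−V_dn)/(S_up−S_dn) = (33.9393−4.8543)/(141.0739−95.8441) = 0.6430. V = [p*·33.9393 + (1−p*)·4.8543]/1.04 = 14.6556. B = V − Δ·S = -54.5943.
(1,1): S=158.5100. Δ = (V_up−V_dn)/(S_up−S_dn) = (100.5135−33.9393)/(207.6481−141.0739) = 1.0000. V = [p*·100.5135 + (1−p*)·33.9393]/1.04 = 55.4959. B = V − Δ·S = -103.0141.
(0,0): S=121.0000. Δ = (V_up−V_dn)/(S_up−S_dn) = (55.4959−14.6556)/(158.5100−107.6900) = 0.8036. V = [p*·55.4959 + (1−p*)·14.6556]/1.04 = 28.1168. B = V − Δ·S = -69.1222.
As a check, the time-0 holding Δ(0,0)·S0 + B(0,0) comes to 28.1168 — exactly V0.

(0,0): Delta=0.8036 Bond=-69.1222
(1,0): Delta=0.6430 Bond=-54.5943
(1,1): Delta=1.0000 Bond=-103.0141
(2,0): Delta=0.3512 Bond=-28.8023
(2,1): Delta=1.0000 Bond=-107.1346
(2,2): Delta=1.0000 Bond=-107.1346
V0=28.1168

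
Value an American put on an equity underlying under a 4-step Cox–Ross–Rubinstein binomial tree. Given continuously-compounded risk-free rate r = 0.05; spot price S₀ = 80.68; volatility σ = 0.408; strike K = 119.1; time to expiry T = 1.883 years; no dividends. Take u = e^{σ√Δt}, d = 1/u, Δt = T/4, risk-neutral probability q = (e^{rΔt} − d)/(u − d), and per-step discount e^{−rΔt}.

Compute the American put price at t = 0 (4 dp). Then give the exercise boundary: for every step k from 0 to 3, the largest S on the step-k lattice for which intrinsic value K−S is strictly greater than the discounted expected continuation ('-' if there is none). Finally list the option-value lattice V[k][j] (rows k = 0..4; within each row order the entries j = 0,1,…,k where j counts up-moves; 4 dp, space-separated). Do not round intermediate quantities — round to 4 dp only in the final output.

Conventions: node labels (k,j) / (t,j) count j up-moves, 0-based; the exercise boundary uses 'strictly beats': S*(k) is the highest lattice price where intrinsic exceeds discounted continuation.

price = 41.4124
boundary = - 60.9807 46.0913 60.9807
tree:
41.4124
58.1193 24.8453
73.0087 39.0826 10.2006
84.2627 58.1193 19.7966 0.0000
92.7688 73.0087 38.4200 0.0000 0.0000

Δt=0.47075  u=1.32304  d=0.75583  q=0.47246  discount=0.97674
step 4 (expiry): payoffs max(K−S,0) = 92.7688 73.0087 38.4200 0.0000 0.0000
step 3: (k=3,j=0): S=34.8373, K−S=84.2627, hold=81.4921 ⇒ V=84.2627 exercise | (k=3,j=1): S=60.9807, K−S=58.1193, hold=55.3487 ⇒ V=58.1193 exercise | (k=3,j=2): S=106.7430, K−S=12.3570, hold=19.7966 ⇒ V=19.7966 continue | (k=3,j=3): S=186.8474, K−S=0.0000, hold=0.0000 ⇒ V=0.0000 continue  boundary S*=60.9807
step 2: (k=2,j=0): S=46.0913, K−S=73.0087, hold=70.2382 ⇒ V=73.0087 exercise | (k=2,j=1): S=80.6800, K−S=38.4200, hold=39.0826 ⇒ V=39.0826 continue | (k=2,j=2): S=141.2256, K−S=0.0000, hold=10.2006 ⇒ V=10.2006 continue  boundary S*=46.0913
step 1: (k=1,j=0): S=60.9807, K−S=58.1193, hold=55.6545 ⇒ V=58.1193 exercise | (k=1,j=1): S=106.7430, K−S=12.3570, hold=24.8453 ⇒ V=24.8453 continue  boundary S*=60.9807
step 0: (k=0,j=0): S=80.6800, K−S=38.4200, hold=41.4124 ⇒ V=41.4124 continue  boundary S*=-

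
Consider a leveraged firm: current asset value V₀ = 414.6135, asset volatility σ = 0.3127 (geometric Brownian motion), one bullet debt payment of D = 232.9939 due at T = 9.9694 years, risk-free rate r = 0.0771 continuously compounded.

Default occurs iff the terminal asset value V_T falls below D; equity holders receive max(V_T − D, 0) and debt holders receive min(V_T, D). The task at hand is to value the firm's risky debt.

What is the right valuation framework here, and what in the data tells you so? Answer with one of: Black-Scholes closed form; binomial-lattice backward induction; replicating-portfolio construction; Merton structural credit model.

Key observation: with the firm-asset dynamics (V₀ = 414.6135) and a single zero-coupon liability of face 232.9939 given, debt value, spread, and default probability all derive from the option view of the balance sheet.

framework: Merton structural credit model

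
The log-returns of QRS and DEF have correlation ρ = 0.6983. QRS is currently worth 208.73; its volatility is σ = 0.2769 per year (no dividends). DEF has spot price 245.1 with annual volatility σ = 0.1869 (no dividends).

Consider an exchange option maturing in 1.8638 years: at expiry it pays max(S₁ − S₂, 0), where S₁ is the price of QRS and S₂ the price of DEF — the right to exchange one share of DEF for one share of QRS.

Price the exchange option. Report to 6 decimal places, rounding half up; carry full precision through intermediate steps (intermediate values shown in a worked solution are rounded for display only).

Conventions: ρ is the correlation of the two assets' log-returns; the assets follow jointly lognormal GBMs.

exchange price = 10.390987

σ_eff = √(σ₁² + σ₂² − 2ρσ₁σ₂) = √(0.2769² + 0.1869² − 2·0.6983·0.2769·0.1869) = 0.198312
d₁ = (ln(S₁/S₂) + (q₂ − q₁ + σ_eff²/2)T) / (σ_eff√T) = (ln(208.73/245.1) + (0.0 − 0.0 + 0.019664)·1.8638) / 0.270737 = -0.457918
d₂ = d₁ − σ_eff√T = -0.457918 − 0.270737 = -0.728655
N(d₁) = 0.323506,  N(d₂) = 0.233106
V = S₁·e^{−q₁T}·N(d₁) − S₂·e^{−q₂T}·N(d₂) = 67.525347 − 57.134360 = 10.390987
Key observation: pricing in DEF-units makes this a unit-strike call on the ratio S₁/S₂ — the risk-free rate cancels and cannot affect the value.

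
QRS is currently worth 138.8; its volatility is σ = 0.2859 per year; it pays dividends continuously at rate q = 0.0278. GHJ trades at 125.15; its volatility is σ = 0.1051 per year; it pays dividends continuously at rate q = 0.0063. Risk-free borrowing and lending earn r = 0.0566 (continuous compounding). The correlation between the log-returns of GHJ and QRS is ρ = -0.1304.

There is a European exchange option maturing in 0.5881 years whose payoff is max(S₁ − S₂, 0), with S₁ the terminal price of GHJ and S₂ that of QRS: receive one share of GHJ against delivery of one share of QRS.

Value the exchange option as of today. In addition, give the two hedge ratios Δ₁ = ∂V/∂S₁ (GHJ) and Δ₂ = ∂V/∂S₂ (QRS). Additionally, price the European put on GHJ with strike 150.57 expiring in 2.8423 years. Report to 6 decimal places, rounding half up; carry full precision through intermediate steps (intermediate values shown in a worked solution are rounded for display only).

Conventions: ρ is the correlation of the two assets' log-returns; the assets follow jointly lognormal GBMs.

exchange price = 7.581082
Δ1 = 0.399059
Δ2 = -0.305196
price(GHJ put K=150.57) = 11.743839

σ_eff = √(σ₁² + σ₂² − 2ρσ₁σ₂) = √(0.1051² + 0.2859² − 2·-0.1304·0.1051·0.2859) = 0.317209
d₁ = (ln(S₁/S₂) + (q₂ − q₁ + σ_eff²/2)T) / (σ_eff√T) = (ln(125.15/138.8) + (0.0278 − 0.0063 + 0.050311)·0.5881) / 0.243260 = -0.251949
d₂ = d₁ − σ_eff√T = -0.251949 − 0.243260 = -0.495209
N(d₁) = 0.400540,  N(d₂) = 0.310226
V = S₁·e^{−q₁T}·N(d₁) − S₂·e^{−q₂T}·N(d₂) = 49.942219 − 42.361137 = 7.581082
Δ₁ = e^{−q₁T}·N(d₁) = 0.399059;  Δ₂ = −e^{−q₂T}·N(d₂) = -0.305196
[vanilla: GHJ put K=150.57]
σ√T = 0.1051·√2.8423 = 0.177189
d₁ = (ln(S/K) + (r−q+σ²/2)T) / (σ√T) = (ln(125.15/150.57) + (0.0566−0.0063+0.1051²/2)·2.8423) / 0.177189 = (-0.184915 + 0.158666) / 0.177189 = -0.148143
d₂ = d₁ − σ√T = -0.148143 − 0.177189 = -0.325332
e^{−rT} = 0.851399
e^{−qT} = 0.982253
N(−d₁) = 0.558885,  N(−d₂) = 0.627535
price = K·e^{−rT}·N(−d₂) − S·e^{−qT}·N(−d₁) = 80.446985 − 68.703145 = 11.743839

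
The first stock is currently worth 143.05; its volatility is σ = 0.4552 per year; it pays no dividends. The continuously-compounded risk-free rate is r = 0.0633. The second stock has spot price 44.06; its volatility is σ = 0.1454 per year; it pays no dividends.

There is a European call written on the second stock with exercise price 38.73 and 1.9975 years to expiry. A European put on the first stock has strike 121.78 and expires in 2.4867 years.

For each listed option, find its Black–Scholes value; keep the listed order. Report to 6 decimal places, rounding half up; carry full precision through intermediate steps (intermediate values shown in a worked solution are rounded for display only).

price(the second stock call K=38.73) = 10.337944
price(the first stock put K=121.78) = 18.308525

[the second stock call K=38.73]
σ√T = 0.1454·√1.9975 = 0.205498
d₁ = (ln(S/K) + (r+σ²/2)T) / (σ√T) = (ln(44.06/38.73) + (0.0633+0.1454²/2)·1.9975) / 0.205498 = (0.128938 + 0.147556) / 0.205498 = 1.345484
d₂ = d₁ − σ√T = 1.345484 − 0.205498 = 1.139986
e^{−rT} = 0.881225
N(d₁) = 0.910765,  N(d₂) = 0.872854
price = S·N(d₁) − K·e^{−rT}·N(d₂) = 40.128326 − 29.790382 = 10.337944
[the first stock put K=121.78]
σ√T = 0.4552·√2.4867 = 0.717817
d₁ = (ln(S/K) + (r+σ²/2)T) / (σ√T) = (ln(143.05/121.78) + (0.0633+0.4552²/2)·2.4867) / 0.717817 = (0.160978 + 0.415039) / 0.717817 = 0.802456
d₂ = d₁ − σ√T = 0.802456 − 0.717817 = 0.084639
e^{−rT} = 0.854355
N(−d₁) = 0.211145,  N(−d₂) = 0.466274
price = K·e^{−rT}·N(−d₂) − S·N(−d₁) = 48.512750 − 30.204224 = 18.308525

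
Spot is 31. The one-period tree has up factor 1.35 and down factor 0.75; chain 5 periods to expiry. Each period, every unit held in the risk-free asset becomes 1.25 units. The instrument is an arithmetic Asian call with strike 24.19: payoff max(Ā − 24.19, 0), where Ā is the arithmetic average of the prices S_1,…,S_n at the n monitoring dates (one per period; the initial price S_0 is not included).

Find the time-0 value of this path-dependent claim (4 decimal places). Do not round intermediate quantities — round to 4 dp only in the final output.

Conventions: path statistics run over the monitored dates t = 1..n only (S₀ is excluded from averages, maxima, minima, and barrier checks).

Risk-neutral up-probability p* = (R−d)/(u−d) = (1.25−0.75)/(1.35−0.75) = 0.8333; the claim prices as the p*-weighted sum of path payoffs discounted by R^5.
Enumerate all 2^5 = 32 price paths (U = up ×1.35, D = down ×0.75); each path with k up-moves has probability p*^k·(1−p*)^(5−k).
DDDDD: Ā=14.1861, payoff=0.0000, prob=0.000129
UDDDD: Ā=25.5350, payoff=1.3450, prob=0.000643
DUDDD: Ā=21.8150, payoff=0.0000, prob=0.000643
UUDDD: Ā=39.2671, payoff=15.0771, prob=0.003215
DDUDD: Ā=19.0250, payoff=0.0000, prob=0.000643
UDUDD: Ā=34.2451, payoff=10.0551, prob=0.003215
DUUDD: Ā=30.5251, payoff=6.3351, prob=0.003215
UUUDD: Ā=54.9451, payoff=30.7551, prob=0.016075
DDDUD: Ā=16.9325, payoff=0.0000, prob=0.000643
UDDUD: Ā=30.4786, payoff=6.2886, prob=0.003215
DUDUD: Ā=26.7586, payoff=2.5686, prob=0.003215
UUDUD: Ā=48.1654, payoff=23.9754, prob=0.016075
DDUUD: Ā=23.9686, payoff=0.0000, prob=0.003215
UDUUD: Ā=43.1434, payoff=18.9534, prob=0.016075
DUUUD: Ā=39.4234, payoff=15.2334, prob=0.016075
UUUUD: Ā=70.9622, payoff=46.7722, prob=0.080376
DDDDU: Ā=15.3632, payoff=0.0000, prob=0.000643
UDDDU: Ā=27.6537, payoff=3.4637, prob=0.003215
DUDDU: Ā=23.9337, payoff=0.0000, prob=0.003215
UUDDU: Ā=43.0807, payoff=18.8907, prob=0.016075
DDUDU: Ā=21.1437, payoff=0.0000, prob=0.003215
UDUDU: Ā=38.0587, payoff=13.8687, prob=0.016075
DUUDU: Ā=34.3387, payoff=10.1487, prob=0.016075
UUUDU: Ā=61.8096, payoff=37.6196, prob=0.080376
DDDUU: Ā=19.0512, payoff=0.0000, prob=0.003215
UDDUU: Ā=34.2922, payoff=10.1022, prob=0.016075
DUDUU: Ā=30.5722, payoff=6.3822, prob=0.016075
UUDUU: Ā=55.0299, payoff=30.8399, prob=0.080376
DDUUU: Ā=27.7822, payoff=3.5922, prob=0.016075
UDUUU: Ā=50.0079, payoff=25.8179, prob=0.080376
DUUUU: Ā=46.2879, payoff=22.0979, prob=0.080376
UUUUU: Ā=83.3182, payoff=59.1282, prob=0.401878
Price = Σ prob·payoff / R^5 = 39.458820 / 3.051758 = 12.9299

price = 12.9299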